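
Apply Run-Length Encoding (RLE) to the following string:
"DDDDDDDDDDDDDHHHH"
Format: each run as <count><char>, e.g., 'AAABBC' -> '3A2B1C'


Scanning runs left to right:
  i=0: run of 'D' x 13 -> '13D'
  i=13: run of 'H' x 4 -> '4H'

RLE = 13D4H


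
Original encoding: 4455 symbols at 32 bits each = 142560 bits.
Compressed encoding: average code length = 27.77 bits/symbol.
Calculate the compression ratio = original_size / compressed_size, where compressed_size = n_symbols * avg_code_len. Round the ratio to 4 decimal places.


original_size = n_symbols * orig_bits = 4455 * 32 = 142560 bits
compressed_size = n_symbols * avg_code_len = 4455 * 27.77 = 123715.35 bits
ratio = original_size / compressed_size = 142560 / 123715.35 = 1.1523

Compression ratio = 1.1523


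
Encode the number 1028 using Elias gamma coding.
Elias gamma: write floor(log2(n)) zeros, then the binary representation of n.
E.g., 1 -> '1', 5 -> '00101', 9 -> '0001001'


num_bits = floor(log2(1028)) + 1 = 11
leading_zeros = num_bits - 1 = 10
binary(1028) = 10000000100

Elias gamma(1028) = '0000000000' + '10000000100' = 000000000010000000100 (21 bits)


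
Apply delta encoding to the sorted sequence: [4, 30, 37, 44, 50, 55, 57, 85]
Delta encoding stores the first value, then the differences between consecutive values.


First value: 4
Deltas:
  30 - 4 = 26
  37 - 30 = 7
  44 - 37 = 7
  50 - 44 = 6
  55 - 50 = 5
  57 - 55 = 2
  85 - 57 = 28


Delta encoded: [4, 26, 7, 7, 6, 5, 2, 28]


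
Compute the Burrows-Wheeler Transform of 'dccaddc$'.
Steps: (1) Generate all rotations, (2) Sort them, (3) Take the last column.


Rotations (sorted):
  0: $dccaddc -> last char: c
  1: addc$dcc -> last char: c
  2: c$dccadd -> last char: d
  3: caddc$dc -> last char: c
  4: ccaddc$d -> last char: d
  5: dc$dccad -> last char: d
  6: dccaddc$ -> last char: $
  7: ddc$dcca -> last char: a


BWT = ccdcdd$a


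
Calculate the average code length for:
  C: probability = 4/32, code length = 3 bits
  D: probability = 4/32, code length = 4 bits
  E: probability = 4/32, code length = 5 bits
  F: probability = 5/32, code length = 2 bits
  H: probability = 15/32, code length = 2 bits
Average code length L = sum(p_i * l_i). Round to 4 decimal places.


Weighted contributions p_i * l_i:
  C: (4/32) * 3 = 12/32
  D: (4/32) * 4 = 16/32
  E: (4/32) * 5 = 20/32
  F: (5/32) * 2 = 10/32
  H: (15/32) * 2 = 30/32
Sum = (12 + 16 + 20 + 10 + 30)/32 = 88/32

L = 88/32 = 2.7500 bits/symbol


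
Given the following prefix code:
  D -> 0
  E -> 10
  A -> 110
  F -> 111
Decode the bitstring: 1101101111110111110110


Decoding step by step:
Bits 110 -> A
Bits 110 -> A
Bits 111 -> F
Bits 111 -> F
Bits 0 -> D
Bits 111 -> F
Bits 110 -> A
Bits 110 -> A


Decoded message: AAFFDFAA


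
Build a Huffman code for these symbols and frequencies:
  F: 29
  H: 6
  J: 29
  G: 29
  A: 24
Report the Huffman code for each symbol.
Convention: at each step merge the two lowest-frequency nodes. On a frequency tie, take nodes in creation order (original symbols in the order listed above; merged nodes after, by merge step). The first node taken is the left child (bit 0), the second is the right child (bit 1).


Huffman tree construction:
Step 1: Merge H(6) + A(24) = 30
Step 2: Merge F(29) + J(29) = 58
Step 3: Merge G(29) + (H+A)(30) = 59
Step 4: Merge (F+J)(58) + (G+(H+A))(59) = 117
Read each symbol's code off the tree from the root (left child = 0, right child = 1).

Codes:
  F: 00 (length 2)
  H: 110 (length 3)
  J: 01 (length 2)
  G: 10 (length 2)
  A: 111 (length 3)
Average code length: 264/117 = 2.2564 bits/symbol


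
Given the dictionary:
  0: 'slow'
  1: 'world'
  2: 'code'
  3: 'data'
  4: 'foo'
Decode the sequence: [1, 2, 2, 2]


Look up each index in the dictionary:
  1 -> 'world'
  2 -> 'code'
  2 -> 'code'
  2 -> 'code'

Decoded: "world code code code"


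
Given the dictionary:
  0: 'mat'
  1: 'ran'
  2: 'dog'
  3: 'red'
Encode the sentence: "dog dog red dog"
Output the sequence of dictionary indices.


Look up each word in the dictionary:
  'dog' -> 2
  'dog' -> 2
  'red' -> 3
  'dog' -> 2

Encoded: [2, 2, 3, 2]


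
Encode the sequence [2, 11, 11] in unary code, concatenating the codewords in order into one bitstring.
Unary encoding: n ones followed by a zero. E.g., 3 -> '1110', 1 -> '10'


Encode each number as n ones followed by a terminating 0:
  2 -> 110 (3 bits)
  11 -> 111111111110 (12 bits)
  11 -> 111111111110 (12 bits)
Total length = 3 + 12 + 12 = 27 bits.

Unary([2, 11, 11]) = 110111111111110111111111110 (27 bits)


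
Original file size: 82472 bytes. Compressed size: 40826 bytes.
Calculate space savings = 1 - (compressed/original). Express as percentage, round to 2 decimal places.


ratio = compressed/original = 40826/82472 = 0.495029
savings = 1 - ratio = 1 - 0.495029 = 0.504971
as a percentage: 0.504971 * 100 = 50.5%

Space savings = 1 - 40826/82472 = 50.5%


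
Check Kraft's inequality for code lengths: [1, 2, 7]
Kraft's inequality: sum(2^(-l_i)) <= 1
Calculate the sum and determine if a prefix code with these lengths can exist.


Sum = 2^(-1) + 2^(-2) + 2^(-7)
    = 0.5 + 0.25 + 0.0078125
    = 97/128 = 0.7578125
Since 0.7578125 <= 1, Kraft's inequality IS satisfied.
A prefix code with these lengths CAN exist.

Kraft sum = 0.7578125. Satisfied.


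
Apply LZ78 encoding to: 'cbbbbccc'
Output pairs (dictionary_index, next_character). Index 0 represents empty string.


LZ78 encoding steps:
Dictionary: {0: ''}
Step 1: w='' (idx 0), next='c' -> output (0, 'c'), add 'c' as idx 1
Step 2: w='' (idx 0), next='b' -> output (0, 'b'), add 'b' as idx 2
Step 3: w='b' (idx 2), next='b' -> output (2, 'b'), add 'bb' as idx 3
Step 4: w='b' (idx 2), next='c' -> output (2, 'c'), add 'bc' as idx 4
Step 5: w='c' (idx 1), next='c' -> output (1, 'c'), add 'cc' as idx 5


Encoded: [(0, 'c'), (0, 'b'), (2, 'b'), (2, 'c'), (1, 'c')]


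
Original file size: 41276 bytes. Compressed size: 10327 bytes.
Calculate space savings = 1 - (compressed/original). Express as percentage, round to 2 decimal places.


ratio = compressed/original = 10327/41276 = 0.250194
savings = 1 - ratio = 1 - 0.250194 = 0.749806
as a percentage: 0.749806 * 100 = 74.98%

Space savings = 1 - 10327/41276 = 74.98%


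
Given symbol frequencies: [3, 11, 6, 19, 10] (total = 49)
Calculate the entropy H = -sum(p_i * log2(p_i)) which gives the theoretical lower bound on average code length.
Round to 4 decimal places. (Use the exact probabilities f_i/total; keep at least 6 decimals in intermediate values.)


Per-symbol terms -p_i * log2(p_i) with p_i = f_i/49:
  p = 3/49 = 0.061224: log2(p) = -4.029747, -p*log2(p) = 0.246719
  p = 11/49 = 0.224490: log2(p) = -2.155278, -p*log2(p) = 0.483838
  p = 6/49 = 0.122449: log2(p) = -3.029747, -p*log2(p) = 0.370989
  p = 19/49 = 0.387755: log2(p) = -1.366782, -p*log2(p) = 0.529977
  p = 10/49 = 0.204082: log2(p) = -2.292782, -p*log2(p) = 0.467915
H = 0.246719 + 0.483838 + 0.370989 + 0.529977 + 0.467915 = 2.099438

H = 2.0994 bits/symbol


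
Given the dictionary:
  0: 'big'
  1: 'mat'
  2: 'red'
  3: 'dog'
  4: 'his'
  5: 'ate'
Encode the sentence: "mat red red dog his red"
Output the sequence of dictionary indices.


Look up each word in the dictionary:
  'mat' -> 1
  'red' -> 2
  'red' -> 2
  'dog' -> 3
  'his' -> 4
  'red' -> 2

Encoded: [1, 2, 2, 3, 4, 2]


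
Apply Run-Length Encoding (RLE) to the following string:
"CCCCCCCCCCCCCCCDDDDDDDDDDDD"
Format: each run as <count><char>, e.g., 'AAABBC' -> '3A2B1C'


Scanning runs left to right:
  i=0: run of 'C' x 15 -> '15C'
  i=15: run of 'D' x 12 -> '12D'

RLE = 15C12D


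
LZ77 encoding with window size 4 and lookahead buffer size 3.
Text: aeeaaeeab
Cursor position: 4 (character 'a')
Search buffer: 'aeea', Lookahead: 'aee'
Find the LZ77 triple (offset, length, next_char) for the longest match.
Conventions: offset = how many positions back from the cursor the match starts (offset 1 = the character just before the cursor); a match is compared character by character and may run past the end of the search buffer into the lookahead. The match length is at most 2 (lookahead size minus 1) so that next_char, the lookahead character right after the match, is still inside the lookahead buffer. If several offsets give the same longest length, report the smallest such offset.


Try each offset into the search buffer:
  offset=1 (pos 3, char 'a'): match length 1
  offset=2 (pos 2, char 'e'): match length 0
  offset=3 (pos 1, char 'e'): match length 0
  offset=4 (pos 0, char 'a'): match length 2
Longest match has length 2 at offset 4.
next_char = character at position 4 + 2 = 6 -> 'e'

Best match: offset=4, length=2 (matching 'ae' starting at position 0)
LZ77 triple: (4, 2, 'e')


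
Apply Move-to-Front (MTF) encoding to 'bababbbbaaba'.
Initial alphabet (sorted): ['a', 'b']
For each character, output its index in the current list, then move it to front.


MTF encoding:
'b': index 1 in ['a', 'b'] -> ['b', 'a']
'a': index 1 in ['b', 'a'] -> ['a', 'b']
'b': index 1 in ['a', 'b'] -> ['b', 'a']
'a': index 1 in ['b', 'a'] -> ['a', 'b']
'b': index 1 in ['a', 'b'] -> ['b', 'a']
'b': index 0 in ['b', 'a'] -> ['b', 'a']
'b': index 0 in ['b', 'a'] -> ['b', 'a']
'b': index 0 in ['b', 'a'] -> ['b', 'a']
'a': index 1 in ['b', 'a'] -> ['a', 'b']
'a': index 0 in ['a', 'b'] -> ['a', 'b']
'b': index 1 in ['a', 'b'] -> ['b', 'a']
'a': index 1 in ['b', 'a'] -> ['a', 'b']


Output: [1, 1, 1, 1, 1, 0, 0, 0, 1, 0, 1, 1]


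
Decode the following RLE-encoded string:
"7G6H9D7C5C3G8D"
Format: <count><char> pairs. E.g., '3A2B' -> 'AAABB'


Expanding each <count><char> pair:
  7G -> 'GGGGGGG'
  6H -> 'HHHHHH'
  9D -> 'DDDDDDDDD'
  7C -> 'CCCCCCC'
  5C -> 'CCCCC'
  3G -> 'GGG'
  8D -> 'DDDDDDDD'

Decoded = GGGGGGGHHHHHHDDDDDDDDDCCCCCCCCCCCCGGGDDDDDDDD


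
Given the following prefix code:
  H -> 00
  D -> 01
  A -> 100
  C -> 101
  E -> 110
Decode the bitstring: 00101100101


Decoding step by step:
Bits 00 -> H
Bits 101 -> C
Bits 100 -> A
Bits 101 -> C


Decoded message: HCAC


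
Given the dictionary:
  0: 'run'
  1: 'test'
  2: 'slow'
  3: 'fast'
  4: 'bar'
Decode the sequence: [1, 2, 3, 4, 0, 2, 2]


Look up each index in the dictionary:
  1 -> 'test'
  2 -> 'slow'
  3 -> 'fast'
  4 -> 'bar'
  0 -> 'run'
  2 -> 'slow'
  2 -> 'slow'

Decoded: "test slow fast bar run slow slow"


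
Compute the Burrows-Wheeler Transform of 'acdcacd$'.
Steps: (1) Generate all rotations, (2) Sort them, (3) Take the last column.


Rotations (sorted):
  0: $acdcacd -> last char: d
  1: acd$acdc -> last char: c
  2: acdcacd$ -> last char: $
  3: cacd$acd -> last char: d
  4: cd$acdca -> last char: a
  5: cdcacd$a -> last char: a
  6: d$acdcac -> last char: c
  7: dcacd$ac -> last char: c


BWT = dc$daacc


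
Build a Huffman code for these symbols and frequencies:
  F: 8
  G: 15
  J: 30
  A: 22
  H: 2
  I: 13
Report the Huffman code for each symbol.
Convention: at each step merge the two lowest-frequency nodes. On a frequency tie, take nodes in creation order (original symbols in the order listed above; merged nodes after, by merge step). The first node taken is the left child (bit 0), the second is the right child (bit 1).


Huffman tree construction:
Step 1: Merge H(2) + F(8) = 10
Step 2: Merge (H+F)(10) + I(13) = 23
Step 3: Merge G(15) + A(22) = 37
Step 4: Merge ((H+F)+I)(23) + J(30) = 53
Step 5: Merge (G+A)(37) + (((H+F)+I)+J)(53) = 90
Read each symbol's code off the tree from the root (left child = 0, right child = 1).

Codes:
  F: 1001 (length 4)
  G: 00 (length 2)
  J: 11 (length 2)
  A: 01 (length 2)
  H: 1000 (length 4)
  I: 101 (length 3)
Average code length: 213/90 = 2.3667 bits/symbol


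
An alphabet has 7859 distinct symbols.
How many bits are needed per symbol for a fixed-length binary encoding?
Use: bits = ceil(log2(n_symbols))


log2(7859) = 12.9401
Bracket: 2^12 = 4096 < 7859 <= 2^13 = 8192
So ceil(log2(7859)) = 13

bits = ceil(log2(7859)) = ceil(12.9401) = 13 bits


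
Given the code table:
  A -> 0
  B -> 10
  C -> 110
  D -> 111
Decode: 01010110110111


Decoding:
0 -> A
10 -> B
10 -> B
110 -> C
110 -> C
111 -> D


Result: ABBCCD


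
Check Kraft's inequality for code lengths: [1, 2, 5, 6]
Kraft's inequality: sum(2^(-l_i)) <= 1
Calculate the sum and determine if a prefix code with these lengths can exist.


Sum = 2^(-1) + 2^(-2) + 2^(-5) + 2^(-6)
    = 0.5 + 0.25 + 0.03125 + 0.015625
    = 51/64 = 0.796875
Since 0.796875 <= 1, Kraft's inequality IS satisfied.
A prefix code with these lengths CAN exist.

Kraft sum = 0.796875. Satisfied.


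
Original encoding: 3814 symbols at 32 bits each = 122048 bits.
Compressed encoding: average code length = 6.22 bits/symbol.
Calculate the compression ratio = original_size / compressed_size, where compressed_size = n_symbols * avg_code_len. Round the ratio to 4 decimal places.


original_size = n_symbols * orig_bits = 3814 * 32 = 122048 bits
compressed_size = n_symbols * avg_code_len = 3814 * 6.22 = 23723.08 bits
ratio = original_size / compressed_size = 122048 / 23723.08 = 5.1447

Compression ratio = 5.1447


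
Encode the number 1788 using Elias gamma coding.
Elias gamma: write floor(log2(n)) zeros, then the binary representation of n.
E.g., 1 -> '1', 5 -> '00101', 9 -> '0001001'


num_bits = floor(log2(1788)) + 1 = 11
leading_zeros = num_bits - 1 = 10
binary(1788) = 11011111100

Elias gamma(1788) = '0000000000' + '11011111100' = 000000000011011111100 (21 bits)


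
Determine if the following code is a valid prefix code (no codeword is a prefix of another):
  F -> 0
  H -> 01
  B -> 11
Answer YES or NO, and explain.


Checking each pair (does one codeword prefix another?):
  F='0' vs H='01': prefix -- VIOLATION

NO -- this is NOT a valid prefix code. F (0) is a prefix of H (01).


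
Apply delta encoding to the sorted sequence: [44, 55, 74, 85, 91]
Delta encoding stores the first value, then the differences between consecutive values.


First value: 44
Deltas:
  55 - 44 = 11
  74 - 55 = 19
  85 - 74 = 11
  91 - 85 = 6


Delta encoded: [44, 11, 19, 11, 6]


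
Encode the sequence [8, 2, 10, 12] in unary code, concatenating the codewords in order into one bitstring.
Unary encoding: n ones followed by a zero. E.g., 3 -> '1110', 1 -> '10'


Encode each number as n ones followed by a terminating 0:
  8 -> 111111110 (9 bits)
  2 -> 110 (3 bits)
  10 -> 11111111110 (11 bits)
  12 -> 1111111111110 (13 bits)
Total length = 9 + 3 + 11 + 13 = 36 bits.

Unary([8, 2, 10, 12]) = 111111110110111111111101111111111110 (36 bits)


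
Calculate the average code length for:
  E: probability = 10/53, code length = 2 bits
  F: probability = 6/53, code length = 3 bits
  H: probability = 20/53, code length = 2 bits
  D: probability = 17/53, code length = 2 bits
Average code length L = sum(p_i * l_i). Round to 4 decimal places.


Weighted contributions p_i * l_i:
  E: (10/53) * 2 = 20/53
  F: (6/53) * 3 = 18/53
  H: (20/53) * 2 = 40/53
  D: (17/53) * 2 = 34/53
Sum = (20 + 18 + 40 + 34)/53 = 112/53

L = 112/53 = 2.1132 bits/symbol


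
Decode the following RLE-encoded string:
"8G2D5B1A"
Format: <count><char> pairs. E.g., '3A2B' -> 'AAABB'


Expanding each <count><char> pair:
  8G -> 'GGGGGGGG'
  2D -> 'DD'
  5B -> 'BBBBB'
  1A -> 'A'

Decoded = GGGGGGGGDDBBBBBA


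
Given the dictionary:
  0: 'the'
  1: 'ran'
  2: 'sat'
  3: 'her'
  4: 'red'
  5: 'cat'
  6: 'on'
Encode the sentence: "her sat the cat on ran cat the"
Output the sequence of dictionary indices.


Look up each word in the dictionary:
  'her' -> 3
  'sat' -> 2
  'the' -> 0
  'cat' -> 5
  'on' -> 6
  'ran' -> 1
  'cat' -> 5
  'the' -> 0

Encoded: [3, 2, 0, 5, 6, 1, 5, 0]


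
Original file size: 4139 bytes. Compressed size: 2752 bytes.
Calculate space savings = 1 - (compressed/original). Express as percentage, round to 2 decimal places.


ratio = compressed/original = 2752/4139 = 0.664895
savings = 1 - ratio = 1 - 0.664895 = 0.335105
as a percentage: 0.335105 * 100 = 33.51%

Space savings = 1 - 2752/4139 = 33.51%


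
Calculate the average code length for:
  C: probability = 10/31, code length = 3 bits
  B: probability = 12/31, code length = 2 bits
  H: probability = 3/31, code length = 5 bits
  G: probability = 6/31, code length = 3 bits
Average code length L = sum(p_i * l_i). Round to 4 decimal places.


Weighted contributions p_i * l_i:
  C: (10/31) * 3 = 30/31
  B: (12/31) * 2 = 24/31
  H: (3/31) * 5 = 15/31
  G: (6/31) * 3 = 18/31
Sum = (30 + 24 + 15 + 18)/31 = 87/31

L = 87/31 = 2.8065 bits/symbol


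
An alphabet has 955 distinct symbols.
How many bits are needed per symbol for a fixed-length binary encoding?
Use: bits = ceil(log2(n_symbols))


log2(955) = 9.8994
Bracket: 2^9 = 512 < 955 <= 2^10 = 1024
So ceil(log2(955)) = 10

bits = ceil(log2(955)) = ceil(9.8994) = 10 bits


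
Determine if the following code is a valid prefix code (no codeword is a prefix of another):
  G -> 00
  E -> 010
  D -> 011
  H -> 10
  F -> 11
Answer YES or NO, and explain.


Checking each pair (does one codeword prefix another?):
  G='00' vs E='010': no prefix
  G='00' vs D='011': no prefix
  G='00' vs H='10': no prefix
  G='00' vs F='11': no prefix
  E='010' vs G='00': no prefix
  E='010' vs D='011': no prefix
  E='010' vs H='10': no prefix
  E='010' vs F='11': no prefix
  D='011' vs G='00': no prefix
  D='011' vs E='010': no prefix
  D='011' vs H='10': no prefix
  D='011' vs F='11': no prefix
  H='10' vs G='00': no prefix
  H='10' vs E='010': no prefix
  H='10' vs D='011': no prefix
  H='10' vs F='11': no prefix
  F='11' vs G='00': no prefix
  F='11' vs E='010': no prefix
  F='11' vs D='011': no prefix
  F='11' vs H='10': no prefix
No violation found over all pairs.

YES -- this is a valid prefix code. No codeword is a prefix of any other codeword.


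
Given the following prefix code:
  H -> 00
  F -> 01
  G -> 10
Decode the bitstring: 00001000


Decoding step by step:
Bits 00 -> H
Bits 00 -> H
Bits 10 -> G
Bits 00 -> H


Decoded message: HHGH


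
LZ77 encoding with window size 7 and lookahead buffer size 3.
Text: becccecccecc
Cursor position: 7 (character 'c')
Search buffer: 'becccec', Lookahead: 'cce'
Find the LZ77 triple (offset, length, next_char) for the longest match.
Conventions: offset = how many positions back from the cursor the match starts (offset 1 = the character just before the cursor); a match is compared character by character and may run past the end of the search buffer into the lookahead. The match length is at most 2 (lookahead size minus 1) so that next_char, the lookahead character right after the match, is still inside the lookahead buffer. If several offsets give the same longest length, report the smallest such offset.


Try each offset into the search buffer:
  offset=1 (pos 6, char 'c'): match length 2
  offset=2 (pos 5, char 'e'): match length 0
  offset=3 (pos 4, char 'c'): match length 1
  offset=4 (pos 3, char 'c'): match length 2
  offset=5 (pos 2, char 'c'): match length 2
  offset=6 (pos 1, char 'e'): match length 0
  offset=7 (pos 0, char 'b'): match length 0
Longest match has length 2, found at offsets 1, 4, 5; take the smallest, offset 1.
next_char = character at position 7 + 2 = 9 -> 'e'

Best match: offset=1, length=2 (matching 'cc' starting at position 6)
LZ77 triple: (1, 2, 'e')


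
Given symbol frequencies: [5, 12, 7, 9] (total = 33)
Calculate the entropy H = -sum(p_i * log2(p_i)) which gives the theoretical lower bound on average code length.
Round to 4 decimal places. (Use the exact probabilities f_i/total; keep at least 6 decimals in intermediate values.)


Per-symbol terms -p_i * log2(p_i) with p_i = f_i/33:
  p = 5/33 = 0.151515: log2(p) = -2.722466, -p*log2(p) = 0.412495
  p = 12/33 = 0.363636: log2(p) = -1.459432, -p*log2(p) = 0.530702
  p = 7/33 = 0.212121: log2(p) = -2.237039, -p*log2(p) = 0.474523
  p = 9/33 = 0.272727: log2(p) = -1.874469, -p*log2(p) = 0.511219
H = 0.412495 + 0.530702 + 0.474523 + 0.511219 = 1.928939

H = 1.9289 bits/symbol


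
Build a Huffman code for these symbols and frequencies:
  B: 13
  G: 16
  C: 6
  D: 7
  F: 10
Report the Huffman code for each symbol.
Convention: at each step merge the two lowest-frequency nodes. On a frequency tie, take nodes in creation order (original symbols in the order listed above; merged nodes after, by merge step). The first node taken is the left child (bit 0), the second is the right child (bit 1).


Huffman tree construction:
Step 1: Merge C(6) + D(7) = 13
Step 2: Merge F(10) + B(13) = 23
Step 3: Merge (C+D)(13) + G(16) = 29
Step 4: Merge (F+B)(23) + ((C+D)+G)(29) = 52
Read each symbol's code off the tree from the root (left child = 0, right child = 1).

Codes:
  B: 01 (length 2)
  G: 11 (length 2)
  C: 100 (length 3)
  D: 101 (length 3)
  F: 00 (length 2)
Average code length: 117/52 = 2.2500 bits/symbol


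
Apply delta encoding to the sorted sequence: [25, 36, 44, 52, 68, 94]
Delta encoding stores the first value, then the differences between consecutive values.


First value: 25
Deltas:
  36 - 25 = 11
  44 - 36 = 8
  52 - 44 = 8
  68 - 52 = 16
  94 - 68 = 26


Delta encoded: [25, 11, 8, 8, 16, 26]


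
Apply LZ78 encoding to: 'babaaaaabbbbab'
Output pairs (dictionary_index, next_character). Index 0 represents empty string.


LZ78 encoding steps:
Dictionary: {0: ''}
Step 1: w='' (idx 0), next='b' -> output (0, 'b'), add 'b' as idx 1
Step 2: w='' (idx 0), next='a' -> output (0, 'a'), add 'a' as idx 2
Step 3: w='b' (idx 1), next='a' -> output (1, 'a'), add 'ba' as idx 3
Step 4: w='a' (idx 2), next='a' -> output (2, 'a'), add 'aa' as idx 4
Step 5: w='aa' (idx 4), next='b' -> output (4, 'b'), add 'aab' as idx 5
Step 6: w='b' (idx 1), next='b' -> output (1, 'b'), add 'bb' as idx 6
Step 7: w='ba' (idx 3), next='b' -> output (3, 'b'), add 'bab' as idx 7


Encoded: [(0, 'b'), (0, 'a'), (1, 'a'), (2, 'a'), (4, 'b'), (1, 'b'), (3, 'b')]


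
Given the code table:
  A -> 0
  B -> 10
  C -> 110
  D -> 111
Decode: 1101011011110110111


Decoding:
110 -> C
10 -> B
110 -> C
111 -> D
10 -> B
110 -> C
111 -> D


Result: CBCDBCD


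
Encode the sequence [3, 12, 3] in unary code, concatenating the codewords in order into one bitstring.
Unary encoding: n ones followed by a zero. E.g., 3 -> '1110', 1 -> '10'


Encode each number as n ones followed by a terminating 0:
  3 -> 1110 (4 bits)
  12 -> 1111111111110 (13 bits)
  3 -> 1110 (4 bits)
Total length = 4 + 13 + 4 = 21 bits.

Unary([3, 12, 3]) = 111011111111111101110 (21 bits)


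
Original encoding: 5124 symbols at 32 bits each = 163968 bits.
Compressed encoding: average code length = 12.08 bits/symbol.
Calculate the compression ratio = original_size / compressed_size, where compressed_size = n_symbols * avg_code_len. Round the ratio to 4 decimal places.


original_size = n_symbols * orig_bits = 5124 * 32 = 163968 bits
compressed_size = n_symbols * avg_code_len = 5124 * 12.08 = 61897.92 bits
ratio = original_size / compressed_size = 163968 / 61897.92 = 2.649

Compression ratio = 2.649


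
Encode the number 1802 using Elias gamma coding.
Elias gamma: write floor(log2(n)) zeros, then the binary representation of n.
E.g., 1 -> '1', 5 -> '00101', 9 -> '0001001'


num_bits = floor(log2(1802)) + 1 = 11
leading_zeros = num_bits - 1 = 10
binary(1802) = 11100001010

Elias gamma(1802) = '0000000000' + '11100001010' = 000000000011100001010 (21 bits)


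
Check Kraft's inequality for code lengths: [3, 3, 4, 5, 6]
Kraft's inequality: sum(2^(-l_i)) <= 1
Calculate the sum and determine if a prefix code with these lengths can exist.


Sum = 2^(-3) + 2^(-3) + 2^(-4) + 2^(-5) + 2^(-6)
    = 0.125 + 0.125 + 0.0625 + 0.03125 + 0.015625
    = 23/64 = 0.359375
Since 0.359375 <= 1, Kraft's inequality IS satisfied.
A prefix code with these lengths CAN exist.

Kraft sum = 0.359375. Satisfied.


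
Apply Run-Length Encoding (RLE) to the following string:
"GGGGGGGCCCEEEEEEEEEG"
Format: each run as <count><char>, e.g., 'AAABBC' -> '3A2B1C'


Scanning runs left to right:
  i=0: run of 'G' x 7 -> '7G'
  i=7: run of 'C' x 3 -> '3C'
  i=10: run of 'E' x 9 -> '9E'
  i=19: run of 'G' x 1 -> '1G'

RLE = 7G3C9E1G


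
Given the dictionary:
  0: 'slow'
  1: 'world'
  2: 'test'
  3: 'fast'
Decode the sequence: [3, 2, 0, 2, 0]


Look up each index in the dictionary:
  3 -> 'fast'
  2 -> 'test'
  0 -> 'slow'
  2 -> 'test'
  0 -> 'slow'

Decoded: "fast test slow test slow"


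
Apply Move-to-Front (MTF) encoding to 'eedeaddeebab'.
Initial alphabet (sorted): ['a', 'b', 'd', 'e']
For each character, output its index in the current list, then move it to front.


MTF encoding:
'e': index 3 in ['a', 'b', 'd', 'e'] -> ['e', 'a', 'b', 'd']
'e': index 0 in ['e', 'a', 'b', 'd'] -> ['e', 'a', 'b', 'd']
'd': index 3 in ['e', 'a', 'b', 'd'] -> ['d', 'e', 'a', 'b']
'e': index 1 in ['d', 'e', 'a', 'b'] -> ['e', 'd', 'a', 'b']
'a': index 2 in ['e', 'd', 'a', 'b'] -> ['a', 'e', 'd', 'b']
'd': index 2 in ['a', 'e', 'd', 'b'] -> ['d', 'a', 'e', 'b']
'd': index 0 in ['d', 'a', 'e', 'b'] -> ['d', 'a', 'e', 'b']
'e': index 2 in ['d', 'a', 'e', 'b'] -> ['e', 'd', 'a', 'b']
'e': index 0 in ['e', 'd', 'a', 'b'] -> ['e', 'd', 'a', 'b']
'b': index 3 in ['e', 'd', 'a', 'b'] -> ['b', 'e', 'd', 'a']
'a': index 3 in ['b', 'e', 'd', 'a'] -> ['a', 'b', 'e', 'd']
'b': index 1 in ['a', 'b', 'e', 'd'] -> ['b', 'a', 'e', 'd']


Output: [3, 0, 3, 1, 2, 2, 0, 2, 0, 3, 3, 1]


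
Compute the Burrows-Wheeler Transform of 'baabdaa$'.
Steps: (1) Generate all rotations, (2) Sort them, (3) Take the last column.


Rotations (sorted):
  0: $baabdaa -> last char: a
  1: a$baabda -> last char: a
  2: aa$baabd -> last char: d
  3: aabdaa$b -> last char: b
  4: abdaa$ba -> last char: a
  5: baabdaa$ -> last char: $
  6: bdaa$baa -> last char: a
  7: daa$baab -> last char: b


BWT = aadba$ab


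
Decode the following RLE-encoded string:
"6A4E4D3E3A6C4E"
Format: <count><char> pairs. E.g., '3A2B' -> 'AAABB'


Expanding each <count><char> pair:
  6A -> 'AAAAAA'
  4E -> 'EEEE'
  4D -> 'DDDD'
  3E -> 'EEE'
  3A -> 'AAA'
  6C -> 'CCCCCC'
  4E -> 'EEEE'

Decoded = AAAAAAEEEEDDDDEEEAAACCCCCCEEEE


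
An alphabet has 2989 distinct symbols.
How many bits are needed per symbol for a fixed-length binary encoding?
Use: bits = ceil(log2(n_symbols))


log2(2989) = 11.5454
Bracket: 2^11 = 2048 < 2989 <= 2^12 = 4096
So ceil(log2(2989)) = 12

bits = ceil(log2(2989)) = ceil(11.5454) = 12 bits


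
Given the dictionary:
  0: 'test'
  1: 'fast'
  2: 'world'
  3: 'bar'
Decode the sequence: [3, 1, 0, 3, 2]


Look up each index in the dictionary:
  3 -> 'bar'
  1 -> 'fast'
  0 -> 'test'
  3 -> 'bar'
  2 -> 'world'

Decoded: "bar fast test bar world"


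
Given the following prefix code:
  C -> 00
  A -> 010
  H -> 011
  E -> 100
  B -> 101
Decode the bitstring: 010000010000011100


Decoding step by step:
Bits 010 -> A
Bits 00 -> C
Bits 00 -> C
Bits 100 -> E
Bits 00 -> C
Bits 011 -> H
Bits 100 -> E


Decoded message: ACCECHE


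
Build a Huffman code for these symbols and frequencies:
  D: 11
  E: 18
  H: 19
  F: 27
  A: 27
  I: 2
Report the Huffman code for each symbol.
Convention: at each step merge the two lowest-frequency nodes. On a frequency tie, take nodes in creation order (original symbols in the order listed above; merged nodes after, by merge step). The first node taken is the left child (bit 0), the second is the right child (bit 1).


Huffman tree construction:
Step 1: Merge I(2) + D(11) = 13
Step 2: Merge (I+D)(13) + E(18) = 31
Step 3: Merge H(19) + F(27) = 46
Step 4: Merge A(27) + ((I+D)+E)(31) = 58
Step 5: Merge (H+F)(46) + (A+((I+D)+E))(58) = 104
Read each symbol's code off the tree from the root (left child = 0, right child = 1).

Codes:
  D: 1101 (length 4)
  E: 111 (length 3)
  H: 00 (length 2)
  F: 01 (length 2)
  A: 10 (length 2)
  I: 1100 (length 4)
Average code length: 252/104 = 2.4231 bits/symbol


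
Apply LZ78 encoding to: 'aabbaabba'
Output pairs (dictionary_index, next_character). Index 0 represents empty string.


LZ78 encoding steps:
Dictionary: {0: ''}
Step 1: w='' (idx 0), next='a' -> output (0, 'a'), add 'a' as idx 1
Step 2: w='a' (idx 1), next='b' -> output (1, 'b'), add 'ab' as idx 2
Step 3: w='' (idx 0), next='b' -> output (0, 'b'), add 'b' as idx 3
Step 4: w='a' (idx 1), next='a' -> output (1, 'a'), add 'aa' as idx 4
Step 5: w='b' (idx 3), next='b' -> output (3, 'b'), add 'bb' as idx 5
Step 6: w='a' (idx 1), end of input -> output (1, '')


Encoded: [(0, 'a'), (1, 'b'), (0, 'b'), (1, 'a'), (3, 'b'), (1, '')]


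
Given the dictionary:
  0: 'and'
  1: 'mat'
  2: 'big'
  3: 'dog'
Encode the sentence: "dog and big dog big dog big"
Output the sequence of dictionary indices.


Look up each word in the dictionary:
  'dog' -> 3
  'and' -> 0
  'big' -> 2
  'dog' -> 3
  'big' -> 2
  'dog' -> 3
  'big' -> 2

Encoded: [3, 0, 2, 3, 2, 3, 2]


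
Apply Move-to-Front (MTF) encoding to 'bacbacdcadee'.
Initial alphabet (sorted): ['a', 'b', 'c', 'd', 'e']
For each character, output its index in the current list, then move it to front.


MTF encoding:
'b': index 1 in ['a', 'b', 'c', 'd', 'e'] -> ['b', 'a', 'c', 'd', 'e']
'a': index 1 in ['b', 'a', 'c', 'd', 'e'] -> ['a', 'b', 'c', 'd', 'e']
'c': index 2 in ['a', 'b', 'c', 'd', 'e'] -> ['c', 'a', 'b', 'd', 'e']
'b': index 2 in ['c', 'a', 'b', 'd', 'e'] -> ['b', 'c', 'a', 'd', 'e']
'a': index 2 in ['b', 'c', 'a', 'd', 'e'] -> ['a', 'b', 'c', 'd', 'e']
'c': index 2 in ['a', 'b', 'c', 'd', 'e'] -> ['c', 'a', 'b', 'd', 'e']
'd': index 3 in ['c', 'a', 'b', 'd', 'e'] -> ['d', 'c', 'a', 'b', 'e']
'c': index 1 in ['d', 'c', 'a', 'b', 'e'] -> ['c', 'd', 'a', 'b', 'e']
'a': index 2 in ['c', 'd', 'a', 'b', 'e'] -> ['a', 'c', 'd', 'b', 'e']
'd': index 2 in ['a', 'c', 'd', 'b', 'e'] -> ['d', 'a', 'c', 'b', 'e']
'e': index 4 in ['d', 'a', 'c', 'b', 'e'] -> ['e', 'd', 'a', 'c', 'b']
'e': index 0 in ['e', 'd', 'a', 'c', 'b'] -> ['e', 'd', 'a', 'c', 'b']


Output: [1, 1, 2, 2, 2, 2, 3, 1, 2, 2, 4, 0]


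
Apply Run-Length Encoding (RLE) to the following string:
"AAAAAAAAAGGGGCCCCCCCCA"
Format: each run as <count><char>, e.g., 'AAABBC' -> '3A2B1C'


Scanning runs left to right:
  i=0: run of 'A' x 9 -> '9A'
  i=9: run of 'G' x 4 -> '4G'
  i=13: run of 'C' x 8 -> '8C'
  i=21: run of 'A' x 1 -> '1A'

RLE = 9A4G8C1A


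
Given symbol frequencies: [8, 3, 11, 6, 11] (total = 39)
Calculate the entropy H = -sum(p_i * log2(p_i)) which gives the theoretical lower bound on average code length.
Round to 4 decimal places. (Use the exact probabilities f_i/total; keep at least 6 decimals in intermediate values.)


Per-symbol terms -p_i * log2(p_i) with p_i = f_i/39:
  p = 8/39 = 0.205128: log2(p) = -2.285402, -p*log2(p) = 0.468800
  p = 3/39 = 0.076923: log2(p) = -3.700440, -p*log2(p) = 0.284649
  p = 11/39 = 0.282051: log2(p) = -1.825971, -p*log2(p) = 0.515017
  p = 6/39 = 0.153846: log2(p) = -2.700440, -p*log2(p) = 0.415452
  p = 11/39 = 0.282051: log2(p) = -1.825971, -p*log2(p) = 0.515017
H = 0.468800 + 0.284649 + 0.515017 + 0.415452 + 0.515017 = 2.198935

H = 2.1989 bits/symbol


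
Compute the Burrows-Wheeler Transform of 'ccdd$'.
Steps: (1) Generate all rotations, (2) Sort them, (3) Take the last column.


Rotations (sorted):
  0: $ccdd -> last char: d
  1: ccdd$ -> last char: $
  2: cdd$c -> last char: c
  3: d$ccd -> last char: d
  4: dd$cc -> last char: c


BWT = d$cdc


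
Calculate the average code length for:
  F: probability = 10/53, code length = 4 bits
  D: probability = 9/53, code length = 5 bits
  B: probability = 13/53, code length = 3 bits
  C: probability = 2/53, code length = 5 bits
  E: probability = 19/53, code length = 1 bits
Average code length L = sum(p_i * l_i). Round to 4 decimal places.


Weighted contributions p_i * l_i:
  F: (10/53) * 4 = 40/53
  D: (9/53) * 5 = 45/53
  B: (13/53) * 3 = 39/53
  C: (2/53) * 5 = 10/53
  E: (19/53) * 1 = 19/53
Sum = (40 + 45 + 39 + 10 + 19)/53 = 153/53

L = 153/53 = 2.8868 bits/symbol


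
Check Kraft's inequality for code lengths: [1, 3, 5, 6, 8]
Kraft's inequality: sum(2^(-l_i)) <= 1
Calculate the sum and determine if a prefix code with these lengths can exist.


Sum = 2^(-1) + 2^(-3) + 2^(-5) + 2^(-6) + 2^(-8)
    = 0.5 + 0.125 + 0.03125 + 0.015625 + 0.00390625
    = 173/256 = 0.67578125
Since 0.67578125 <= 1, Kraft's inequality IS satisfied.
A prefix code with these lengths CAN exist.

Kraft sum = 0.67578125. Satisfied.


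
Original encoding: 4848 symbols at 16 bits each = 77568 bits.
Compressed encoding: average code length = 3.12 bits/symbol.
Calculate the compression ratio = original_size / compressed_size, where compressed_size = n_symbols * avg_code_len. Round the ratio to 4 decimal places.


original_size = n_symbols * orig_bits = 4848 * 16 = 77568 bits
compressed_size = n_symbols * avg_code_len = 4848 * 3.12 = 15125.76 bits
ratio = original_size / compressed_size = 77568 / 15125.76 = 5.1282

Compression ratio = 5.1282


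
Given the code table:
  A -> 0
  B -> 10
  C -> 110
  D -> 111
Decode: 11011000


Decoding:
110 -> C
110 -> C
0 -> A
0 -> A


Result: CCAA


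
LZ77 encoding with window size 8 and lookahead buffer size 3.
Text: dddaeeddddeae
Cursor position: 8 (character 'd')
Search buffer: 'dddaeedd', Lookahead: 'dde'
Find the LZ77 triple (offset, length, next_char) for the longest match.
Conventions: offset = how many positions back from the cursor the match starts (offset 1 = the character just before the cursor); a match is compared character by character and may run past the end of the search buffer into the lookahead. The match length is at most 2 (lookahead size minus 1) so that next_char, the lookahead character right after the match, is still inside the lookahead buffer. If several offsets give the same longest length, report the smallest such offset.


Try each offset into the search buffer:
  offset=1 (pos 7, char 'd'): match length 2
  offset=2 (pos 6, char 'd'): match length 2
  offset=3 (pos 5, char 'e'): match length 0
  offset=4 (pos 4, char 'e'): match length 0
  offset=5 (pos 3, char 'a'): match length 0
  offset=6 (pos 2, char 'd'): match length 1
  offset=7 (pos 1, char 'd'): match length 2
  offset=8 (pos 0, char 'd'): match length 2
Longest match has length 2, found at offsets 1, 2, 7, 8; take the smallest, offset 1.
next_char = character at position 8 + 2 = 10 -> 'e'

Best match: offset=1, length=2 (matching 'dd' starting at position 7)
LZ77 triple: (1, 2, 'e')


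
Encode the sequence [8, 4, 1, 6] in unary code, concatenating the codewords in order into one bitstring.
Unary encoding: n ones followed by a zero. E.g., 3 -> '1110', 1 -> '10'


Encode each number as n ones followed by a terminating 0:
  8 -> 111111110 (9 bits)
  4 -> 11110 (5 bits)
  1 -> 10 (2 bits)
  6 -> 1111110 (7 bits)
Total length = 9 + 5 + 2 + 7 = 23 bits.

Unary([8, 4, 1, 6]) = 11111111011110101111110 (23 bits)


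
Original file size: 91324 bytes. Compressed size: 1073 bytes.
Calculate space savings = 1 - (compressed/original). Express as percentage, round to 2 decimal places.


ratio = compressed/original = 1073/91324 = 0.011749
savings = 1 - ratio = 1 - 0.011749 = 0.988251
as a percentage: 0.988251 * 100 = 98.83%

Space savings = 1 - 1073/91324 = 98.83%


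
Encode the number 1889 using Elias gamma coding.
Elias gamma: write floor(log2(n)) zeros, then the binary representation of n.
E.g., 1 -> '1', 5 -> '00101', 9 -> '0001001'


num_bits = floor(log2(1889)) + 1 = 11
leading_zeros = num_bits - 1 = 10
binary(1889) = 11101100001

Elias gamma(1889) = '0000000000' + '11101100001' = 000000000011101100001 (21 bits)


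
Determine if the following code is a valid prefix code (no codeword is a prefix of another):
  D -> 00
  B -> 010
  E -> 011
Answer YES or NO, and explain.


Checking each pair (does one codeword prefix another?):
  D='00' vs B='010': no prefix
  D='00' vs E='011': no prefix
  B='010' vs D='00': no prefix
  B='010' vs E='011': no prefix
  E='011' vs D='00': no prefix
  E='011' vs B='010': no prefix
No violation found over all pairs.

YES -- this is a valid prefix code. No codeword is a prefix of any other codeword.


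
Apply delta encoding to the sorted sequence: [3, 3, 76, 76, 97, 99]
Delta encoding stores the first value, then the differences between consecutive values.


First value: 3
Deltas:
  3 - 3 = 0
  76 - 3 = 73
  76 - 76 = 0
  97 - 76 = 21
  99 - 97 = 2


Delta encoded: [3, 0, 73, 0, 21, 2]


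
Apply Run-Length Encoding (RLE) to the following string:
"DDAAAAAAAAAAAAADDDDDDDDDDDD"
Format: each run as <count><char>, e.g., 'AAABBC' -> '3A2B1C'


Scanning runs left to right:
  i=0: run of 'D' x 2 -> '2D'
  i=2: run of 'A' x 13 -> '13A'
  i=15: run of 'D' x 12 -> '12D'

RLE = 2D13A12D


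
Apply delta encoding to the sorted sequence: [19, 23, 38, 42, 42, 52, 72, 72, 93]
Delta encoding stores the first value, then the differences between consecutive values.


First value: 19
Deltas:
  23 - 19 = 4
  38 - 23 = 15
  42 - 38 = 4
  42 - 42 = 0
  52 - 42 = 10
  72 - 52 = 20
  72 - 72 = 0
  93 - 72 = 21


Delta encoded: [19, 4, 15, 4, 0, 10, 20, 0, 21]


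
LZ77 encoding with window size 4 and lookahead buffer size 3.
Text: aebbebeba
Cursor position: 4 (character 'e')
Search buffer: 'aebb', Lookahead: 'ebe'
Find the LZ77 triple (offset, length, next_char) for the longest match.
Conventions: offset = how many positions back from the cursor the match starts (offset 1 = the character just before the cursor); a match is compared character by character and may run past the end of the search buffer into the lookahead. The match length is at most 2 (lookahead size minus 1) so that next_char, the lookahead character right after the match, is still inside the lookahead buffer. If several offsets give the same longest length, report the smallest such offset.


Try each offset into the search buffer:
  offset=1 (pos 3, char 'b'): match length 0
  offset=2 (pos 2, char 'b'): match length 0
  offset=3 (pos 1, char 'e'): match length 2
  offset=4 (pos 0, char 'a'): match length 0
Longest match has length 2 at offset 3.
next_char = character at position 4 + 2 = 6 -> 'e'

Best match: offset=3, length=2 (matching 'eb' starting at position 1)
LZ77 triple: (3, 2, 'e')


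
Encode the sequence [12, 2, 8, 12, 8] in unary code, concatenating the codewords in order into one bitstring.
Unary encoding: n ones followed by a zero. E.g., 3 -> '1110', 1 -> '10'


Encode each number as n ones followed by a terminating 0:
  12 -> 1111111111110 (13 bits)
  2 -> 110 (3 bits)
  8 -> 111111110 (9 bits)
  12 -> 1111111111110 (13 bits)
  8 -> 111111110 (9 bits)
Total length = 13 + 3 + 9 + 13 + 9 = 47 bits.

Unary([12, 2, 8, 12, 8]) = 11111111111101101111111101111111111110111111110 (47 bits)


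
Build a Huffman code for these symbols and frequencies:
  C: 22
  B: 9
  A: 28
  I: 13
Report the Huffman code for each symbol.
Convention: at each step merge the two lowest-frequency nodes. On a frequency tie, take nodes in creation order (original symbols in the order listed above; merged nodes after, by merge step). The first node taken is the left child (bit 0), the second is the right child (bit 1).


Huffman tree construction:
Step 1: Merge B(9) + I(13) = 22
Step 2: Merge C(22) + (B+I)(22) = 44
Step 3: Merge A(28) + (C+(B+I))(44) = 72
Read each symbol's code off the tree from the root (left child = 0, right child = 1).

Codes:
  C: 10 (length 2)
  B: 110 (length 3)
  A: 0 (length 1)
  I: 111 (length 3)
Average code length: 138/72 = 1.9167 bits/symbol


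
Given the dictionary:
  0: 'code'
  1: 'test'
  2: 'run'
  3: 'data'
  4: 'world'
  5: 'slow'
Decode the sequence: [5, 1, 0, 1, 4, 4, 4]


Look up each index in the dictionary:
  5 -> 'slow'
  1 -> 'test'
  0 -> 'code'
  1 -> 'test'
  4 -> 'world'
  4 -> 'world'
  4 -> 'world'

Decoded: "slow test code test world world world"


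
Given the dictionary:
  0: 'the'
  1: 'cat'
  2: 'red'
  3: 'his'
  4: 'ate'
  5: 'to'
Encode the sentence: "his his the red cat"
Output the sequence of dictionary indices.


Look up each word in the dictionary:
  'his' -> 3
  'his' -> 3
  'the' -> 0
  'red' -> 2
  'cat' -> 1

Encoded: [3, 3, 0, 2, 1]


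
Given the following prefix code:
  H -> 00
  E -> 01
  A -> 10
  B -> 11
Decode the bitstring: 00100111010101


Decoding step by step:
Bits 00 -> H
Bits 10 -> A
Bits 01 -> E
Bits 11 -> B
Bits 01 -> E
Bits 01 -> E
Bits 01 -> E


Decoded message: HAEBEEE
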